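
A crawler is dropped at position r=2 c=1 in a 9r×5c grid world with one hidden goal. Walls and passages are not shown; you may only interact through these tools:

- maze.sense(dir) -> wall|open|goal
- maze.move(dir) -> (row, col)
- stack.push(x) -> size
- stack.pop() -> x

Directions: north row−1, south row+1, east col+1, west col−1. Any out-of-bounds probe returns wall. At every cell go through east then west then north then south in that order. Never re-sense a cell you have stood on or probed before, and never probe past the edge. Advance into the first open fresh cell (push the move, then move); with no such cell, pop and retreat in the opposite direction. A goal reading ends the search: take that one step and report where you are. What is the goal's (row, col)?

// maze.sense(dir=east) ~> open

// stack.push(x=east) ~> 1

// maze.move(dir=east) ~> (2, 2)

// maze.sense(dir=east) ~> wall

// maze.sense(dir=north) ~> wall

// maze.sense(dir=south) ~> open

// stack.push(x=south) ~> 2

// maze.move(dir=south) ~> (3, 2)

// maze.sense(dir=east) ~> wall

// maze.sense(dir=west) ~> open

// stack.push(x=west) ~> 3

// maze.move(dir=west) ~> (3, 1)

// maze.sense(dir=west) ~> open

// stack.push(x=west) ~> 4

// maze.move(dir=west) ~> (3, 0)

// maze.sense(dir=north) ~> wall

// maze.sense(dir=south) ~> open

// stack.push(x=south) ~> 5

// maze.move(dir=south) ~> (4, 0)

// maze.sense(dir=east) ~> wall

// maze.sense(dir=south) ~> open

// stack.push(x=south) ~> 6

// maze.move(dir=south) ~> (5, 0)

// maze.sense(dir=east) ~> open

// stack.push(x=east) ~> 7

// maze.move(dir=east) ~> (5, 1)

// maze.sense(dir=east) ~> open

// stack.push(x=east) ~> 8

// maze.move(dir=east) ~> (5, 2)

// maze.sense(dir=east) ~> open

// stack.push(x=east) ~> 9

// maze.move(dir=east) ~> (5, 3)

// maze.sense(dir=east) ~> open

// stack.push(x=east) ~> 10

// maze.move(dir=east) ~> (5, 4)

// maze.sense(dir=north) ~> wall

// maze.sense(dir=south) ~> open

// stack.push(x=south) ~> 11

// maze.move(dir=south) ~> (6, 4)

// maze.sense(dir=west) ~> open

// stack.push(x=west) ~> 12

// maze.move(dir=west) ~> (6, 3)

// maze.sense(dir=west) ~> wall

// maze.sense(dir=south) ~> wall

// stack.pop() ~> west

// maze.move(dir=east) ~> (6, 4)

// maze.sense(dir=south) ~> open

// stack.push(x=south) ~> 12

// maze.move(dir=south) ~> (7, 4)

// maze.sense(dir=south) ~> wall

// stack.pop() ~> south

// maze.move(dir=north) ~> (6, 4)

// stack.pop() ~> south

// maze.move(dir=north) ~> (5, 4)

// stack.pop() ~> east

// maze.move(dir=west) ~> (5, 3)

// maze.sense(dir=north) ~> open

// stack.push(x=north) ~> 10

// maze.move(dir=north) ~> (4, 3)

// maze.sense(dir=west) ~> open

// stack.push(x=west) ~> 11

// maze.move(dir=west) ~> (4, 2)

// stack.pop() ~> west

// maze.move(dir=east) ~> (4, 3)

// stack.pop() ~> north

// maze.move(dir=south) ~> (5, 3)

// stack.pop() ~> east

// maze.move(dir=west) ~> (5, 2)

// stack.pop() ~> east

// maze.move(dir=west) ~> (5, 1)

// maze.sense(dir=south) ~> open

// stack.push(x=south) ~> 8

// maze.move(dir=south) ~> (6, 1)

// maze.sense(dir=west) ~> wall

// maze.sense(dir=south) ~> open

// stack.push(x=south) ~> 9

// maze.move(dir=south) ~> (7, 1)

// maze.sense(dir=east) ~> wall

// maze.sense(dir=west) ~> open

// stack.push(x=west) ~> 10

// maze.move(dir=west) ~> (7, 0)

// maze.sense(dir=south) ~> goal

// maze.move(dir=south) ~> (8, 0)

Answer: (8, 0)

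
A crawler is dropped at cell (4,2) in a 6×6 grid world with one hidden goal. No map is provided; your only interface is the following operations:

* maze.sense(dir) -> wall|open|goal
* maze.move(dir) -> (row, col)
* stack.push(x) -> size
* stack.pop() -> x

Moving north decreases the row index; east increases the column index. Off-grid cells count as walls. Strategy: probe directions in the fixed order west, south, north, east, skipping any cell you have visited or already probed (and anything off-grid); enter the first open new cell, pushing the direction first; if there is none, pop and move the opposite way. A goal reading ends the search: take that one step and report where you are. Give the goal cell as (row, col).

-- sense(dir=west) => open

-- push(x=west) => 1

-- move(dir=west) => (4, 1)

-- sense(dir=west) => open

-- push(x=west) => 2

-- move(dir=west) => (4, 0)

-- sense(dir=south) => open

-- push(x=south) => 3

-- move(dir=south) => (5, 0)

-- sense(dir=east) => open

-- push(x=east) => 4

-- move(dir=east) => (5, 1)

-- sense(dir=east) => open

-- push(x=east) => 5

-- move(dir=east) => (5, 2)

-- sense(dir=east) => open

-- push(x=east) => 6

-- move(dir=east) => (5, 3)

-- sense(dir=north) => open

-- push(x=north) => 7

-- move(dir=north) => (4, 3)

-- sense(dir=north) => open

-- push(x=north) => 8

-- move(dir=north) => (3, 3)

-- sense(dir=west) => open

-- push(x=west) => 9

-- move(dir=west) => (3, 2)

-- sense(dir=west) => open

-- push(x=west) => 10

-- move(dir=west) => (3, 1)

-- sense(dir=west) => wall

-- sense(dir=north) => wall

-- pop() => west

-- move(dir=east) => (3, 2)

-- sense(dir=north) => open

-- push(x=north) => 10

-- move(dir=north) => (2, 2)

-- sense(dir=north) => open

-- push(x=north) => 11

-- move(dir=north) => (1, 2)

-- sense(dir=west) => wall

-- sense(dir=north) => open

-- push(x=north) => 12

-- move(dir=north) => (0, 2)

-- sense(dir=west) => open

-- push(x=west) => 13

-- move(dir=west) => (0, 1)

-- sense(dir=west) => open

-- push(x=west) => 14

-- move(dir=west) => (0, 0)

-- sense(dir=south) => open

-- push(x=south) => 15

-- move(dir=south) => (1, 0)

-- sense(dir=south) => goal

-- move(dir=south) => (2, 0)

Answer: (2, 0)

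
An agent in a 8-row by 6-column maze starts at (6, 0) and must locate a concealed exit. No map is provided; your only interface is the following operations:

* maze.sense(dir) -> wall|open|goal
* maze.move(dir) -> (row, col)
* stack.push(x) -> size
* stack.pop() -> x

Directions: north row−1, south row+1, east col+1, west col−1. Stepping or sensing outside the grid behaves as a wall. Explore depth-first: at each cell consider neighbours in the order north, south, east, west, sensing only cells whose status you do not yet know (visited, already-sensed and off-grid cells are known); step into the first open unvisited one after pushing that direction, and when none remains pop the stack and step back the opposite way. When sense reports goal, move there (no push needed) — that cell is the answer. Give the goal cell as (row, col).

>>> maze.sense dir='north'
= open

>>> stack.push x='north'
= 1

>>> maze.move dir='north'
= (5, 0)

>>> maze.sense dir='north'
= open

>>> stack.push x='north'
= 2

>>> maze.move dir='north'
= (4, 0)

>>> maze.sense dir='north'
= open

>>> stack.push x='north'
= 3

>>> maze.move dir='north'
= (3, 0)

>>> maze.sense dir='north'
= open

>>> stack.push x='north'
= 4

>>> maze.move dir='north'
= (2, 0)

>>> maze.sense dir='north'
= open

>>> stack.push x='north'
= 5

>>> maze.move dir='north'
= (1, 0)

>>> maze.sense dir='north'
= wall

>>> maze.sense dir='east'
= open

>>> stack.push x='east'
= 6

>>> maze.move dir='east'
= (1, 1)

>>> maze.sense dir='north'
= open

>>> stack.push x='north'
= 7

>>> maze.move dir='north'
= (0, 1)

>>> maze.sense dir='east'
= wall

>>> stack.pop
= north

>>> maze.move dir='south'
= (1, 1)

>>> maze.sense dir='south'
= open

>>> stack.push x='south'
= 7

>>> maze.move dir='south'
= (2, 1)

>>> maze.sense dir='south'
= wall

>>> maze.sense dir='east'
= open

>>> stack.push x='east'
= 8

>>> maze.move dir='east'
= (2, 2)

>>> maze.sense dir='north'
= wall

>>> maze.sense dir='south'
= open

>>> stack.push x='south'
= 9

>>> maze.move dir='south'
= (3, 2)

>>> maze.sense dir='south'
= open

>>> stack.push x='south'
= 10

>>> maze.move dir='south'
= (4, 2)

>>> maze.sense dir='south'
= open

>>> stack.push x='south'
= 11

>>> maze.move dir='south'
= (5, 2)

>>> maze.sense dir='south'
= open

>>> stack.push x='south'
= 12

>>> maze.move dir='south'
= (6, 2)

>>> maze.sense dir='south'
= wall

>>> maze.sense dir='east'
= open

>>> stack.push x='east'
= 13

>>> maze.move dir='east'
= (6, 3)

>>> maze.sense dir='north'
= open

>>> stack.push x='north'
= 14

>>> maze.move dir='north'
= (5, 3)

>>> maze.sense dir='north'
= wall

>>> maze.sense dir='east'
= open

>>> stack.push x='east'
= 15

>>> maze.move dir='east'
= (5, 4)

>>> maze.sense dir='north'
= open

>>> stack.push x='north'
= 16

>>> maze.move dir='north'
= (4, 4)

>>> maze.sense dir='north'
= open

>>> stack.push x='north'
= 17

>>> maze.move dir='north'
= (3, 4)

>>> maze.sense dir='north'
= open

>>> stack.push x='north'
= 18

>>> maze.move dir='north'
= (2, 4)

>>> maze.sense dir='north'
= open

>>> stack.push x='north'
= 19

>>> maze.move dir='north'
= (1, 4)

>>> maze.sense dir='north'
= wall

>>> maze.sense dir='east'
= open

>>> stack.push x='east'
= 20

>>> maze.move dir='east'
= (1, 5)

>>> maze.sense dir='north'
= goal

>>> maze.move dir='north'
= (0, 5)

Answer: (0, 5)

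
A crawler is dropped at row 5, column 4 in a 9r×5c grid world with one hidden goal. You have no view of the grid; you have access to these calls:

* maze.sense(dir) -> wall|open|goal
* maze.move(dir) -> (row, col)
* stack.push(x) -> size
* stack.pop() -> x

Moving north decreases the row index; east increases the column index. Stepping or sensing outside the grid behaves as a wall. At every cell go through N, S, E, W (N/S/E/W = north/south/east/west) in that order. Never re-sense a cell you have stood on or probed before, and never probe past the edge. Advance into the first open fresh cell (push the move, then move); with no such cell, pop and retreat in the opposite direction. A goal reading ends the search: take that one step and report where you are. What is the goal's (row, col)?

Act: maze.sense[north]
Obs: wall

Act: maze.sense[south]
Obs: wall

Act: maze.sense[west]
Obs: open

Act: stack.push[west]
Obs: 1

Act: maze.move[west]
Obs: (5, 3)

Act: maze.sense[north]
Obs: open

Act: stack.push[north]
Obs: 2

Act: maze.move[north]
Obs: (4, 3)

Act: maze.sense[north]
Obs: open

Act: stack.push[north]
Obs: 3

Act: maze.move[north]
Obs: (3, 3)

Act: maze.sense[north]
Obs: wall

Act: maze.sense[east]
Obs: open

Act: stack.push[east]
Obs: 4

Act: maze.move[east]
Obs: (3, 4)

Act: maze.sense[north]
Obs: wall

Act: stack.pop[]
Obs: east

Act: maze.move[west]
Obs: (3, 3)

Act: maze.sense[west]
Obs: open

Act: stack.push[west]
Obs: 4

Act: maze.move[west]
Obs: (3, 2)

Act: maze.sense[north]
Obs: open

Act: stack.push[north]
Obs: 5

Act: maze.move[north]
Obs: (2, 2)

Act: maze.sense[north]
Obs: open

Act: stack.push[north]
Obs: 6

Act: maze.move[north]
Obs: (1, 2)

Act: maze.sense[north]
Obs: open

Act: stack.push[north]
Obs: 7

Act: maze.move[north]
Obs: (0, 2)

Act: maze.sense[east]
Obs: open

Act: stack.push[east]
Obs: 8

Act: maze.move[east]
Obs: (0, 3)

Act: maze.sense[south]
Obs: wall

Act: maze.sense[east]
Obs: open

Act: stack.push[east]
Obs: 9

Act: maze.move[east]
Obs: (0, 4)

Act: maze.sense[south]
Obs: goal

Act: maze.move[south]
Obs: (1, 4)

Answer: (1, 4)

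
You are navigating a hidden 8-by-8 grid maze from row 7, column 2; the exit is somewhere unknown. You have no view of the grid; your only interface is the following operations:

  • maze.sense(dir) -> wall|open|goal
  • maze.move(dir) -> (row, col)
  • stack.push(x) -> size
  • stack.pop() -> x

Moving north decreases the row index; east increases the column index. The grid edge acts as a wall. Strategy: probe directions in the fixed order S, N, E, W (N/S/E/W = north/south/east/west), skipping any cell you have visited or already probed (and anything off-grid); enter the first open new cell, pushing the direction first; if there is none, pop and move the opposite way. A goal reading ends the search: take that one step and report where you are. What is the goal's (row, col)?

$ sense dir='north'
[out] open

$ push x='north'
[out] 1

$ move dir='north'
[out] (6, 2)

$ sense dir='north'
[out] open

$ push x='north'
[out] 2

$ move dir='north'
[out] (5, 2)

$ sense dir='north'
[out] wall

$ sense dir='east'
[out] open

$ push x='east'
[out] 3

$ move dir='east'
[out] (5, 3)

$ sense dir='south'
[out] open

$ push x='south'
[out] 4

$ move dir='south'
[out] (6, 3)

$ sense dir='south'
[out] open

$ push x='south'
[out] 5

$ move dir='south'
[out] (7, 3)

$ sense dir='east'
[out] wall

$ pop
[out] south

$ move dir='north'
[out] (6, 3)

$ sense dir='east'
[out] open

$ push x='east'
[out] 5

$ move dir='east'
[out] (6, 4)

$ sense dir='north'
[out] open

$ push x='north'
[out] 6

$ move dir='north'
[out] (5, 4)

$ sense dir='north'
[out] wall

$ sense dir='east'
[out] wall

$ pop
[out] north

$ move dir='south'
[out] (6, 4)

$ sense dir='east'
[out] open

$ push x='east'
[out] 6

$ move dir='east'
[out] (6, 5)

$ sense dir='south'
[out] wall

$ sense dir='east'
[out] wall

$ pop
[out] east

$ move dir='west'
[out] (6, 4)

$ pop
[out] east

$ move dir='west'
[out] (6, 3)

$ pop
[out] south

$ move dir='north'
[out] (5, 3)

$ sense dir='north'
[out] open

$ push x='north'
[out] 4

$ move dir='north'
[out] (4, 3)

$ sense dir='north'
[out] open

$ push x='north'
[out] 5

$ move dir='north'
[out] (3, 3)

$ sense dir='north'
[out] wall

$ sense dir='east'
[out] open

$ push x='east'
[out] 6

$ move dir='east'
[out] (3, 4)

$ sense dir='north'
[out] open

$ push x='north'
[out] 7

$ move dir='north'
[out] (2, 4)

$ sense dir='north'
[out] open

$ push x='north'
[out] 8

$ move dir='north'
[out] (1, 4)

$ sense dir='north'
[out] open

$ push x='north'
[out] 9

$ move dir='north'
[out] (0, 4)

$ sense dir='east'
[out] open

$ push x='east'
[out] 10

$ move dir='east'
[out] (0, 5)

$ sense dir='south'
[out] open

$ push x='south'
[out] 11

$ move dir='south'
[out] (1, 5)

$ sense dir='south'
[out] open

$ push x='south'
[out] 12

$ move dir='south'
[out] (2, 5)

$ sense dir='south'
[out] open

$ push x='south'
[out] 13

$ move dir='south'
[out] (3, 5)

$ sense dir='south'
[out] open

$ push x='south'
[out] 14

$ move dir='south'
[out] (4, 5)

$ sense dir='east'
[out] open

$ push x='east'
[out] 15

$ move dir='east'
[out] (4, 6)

$ sense dir='south'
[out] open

$ push x='south'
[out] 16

$ move dir='south'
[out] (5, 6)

$ sense dir='east'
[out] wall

$ pop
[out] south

$ move dir='north'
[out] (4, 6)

$ sense dir='north'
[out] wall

$ sense dir='east'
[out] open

$ push x='east'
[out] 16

$ move dir='east'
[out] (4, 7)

$ sense dir='north'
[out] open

$ push x='north'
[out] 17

$ move dir='north'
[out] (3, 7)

$ sense dir='north'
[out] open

$ push x='north'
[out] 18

$ move dir='north'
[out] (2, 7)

$ sense dir='north'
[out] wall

$ sense dir='west'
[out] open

$ push x='west'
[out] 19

$ move dir='west'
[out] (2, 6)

$ sense dir='north'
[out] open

$ push x='north'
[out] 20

$ move dir='north'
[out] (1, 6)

$ sense dir='north'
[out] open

$ push x='north'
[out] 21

$ move dir='north'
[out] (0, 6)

$ sense dir='east'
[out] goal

$ move dir='east'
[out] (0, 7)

Answer: (0, 7)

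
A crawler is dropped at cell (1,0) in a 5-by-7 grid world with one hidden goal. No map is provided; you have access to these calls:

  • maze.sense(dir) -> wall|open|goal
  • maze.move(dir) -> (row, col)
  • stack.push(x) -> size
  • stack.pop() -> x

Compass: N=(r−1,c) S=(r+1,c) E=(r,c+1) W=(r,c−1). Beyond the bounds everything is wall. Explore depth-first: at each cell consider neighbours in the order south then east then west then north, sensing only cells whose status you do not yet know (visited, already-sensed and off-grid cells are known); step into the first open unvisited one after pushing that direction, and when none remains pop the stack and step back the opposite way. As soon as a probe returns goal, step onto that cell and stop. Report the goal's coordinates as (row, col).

[in] sense dir→south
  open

[in] push x→south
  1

[in] move dir→south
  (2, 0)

[in] sense dir→south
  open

[in] push x→south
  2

[in] move dir→south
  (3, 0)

[in] sense dir→south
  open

[in] push x→south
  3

[in] move dir→south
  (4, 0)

[in] sense dir→east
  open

[in] push x→east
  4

[in] move dir→east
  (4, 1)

[in] sense dir→east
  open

[in] push x→east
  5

[in] move dir→east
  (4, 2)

[in] sense dir→east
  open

[in] push x→east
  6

[in] move dir→east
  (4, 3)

[in] sense dir→east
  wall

[in] sense dir→north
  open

[in] push x→north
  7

[in] move dir→north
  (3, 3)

[in] sense dir→east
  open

[in] push x→east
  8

[in] move dir→east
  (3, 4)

[in] sense dir→east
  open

[in] push x→east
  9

[in] move dir→east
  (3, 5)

[in] sense dir→south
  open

[in] push x→south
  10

[in] move dir→south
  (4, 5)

[in] sense dir→east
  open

[in] push x→east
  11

[in] move dir→east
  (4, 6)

[in] sense dir→north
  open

[in] push x→north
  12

[in] move dir→north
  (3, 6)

[in] sense dir→north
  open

[in] push x→north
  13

[in] move dir→north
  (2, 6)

[in] sense dir→west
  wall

[in] sense dir→north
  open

[in] push x→north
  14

[in] move dir→north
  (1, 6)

[in] sense dir→west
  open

[in] push x→west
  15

[in] move dir→west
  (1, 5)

[in] sense dir→west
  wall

[in] sense dir→north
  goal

[in] move dir→north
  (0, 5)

Answer: (0, 5)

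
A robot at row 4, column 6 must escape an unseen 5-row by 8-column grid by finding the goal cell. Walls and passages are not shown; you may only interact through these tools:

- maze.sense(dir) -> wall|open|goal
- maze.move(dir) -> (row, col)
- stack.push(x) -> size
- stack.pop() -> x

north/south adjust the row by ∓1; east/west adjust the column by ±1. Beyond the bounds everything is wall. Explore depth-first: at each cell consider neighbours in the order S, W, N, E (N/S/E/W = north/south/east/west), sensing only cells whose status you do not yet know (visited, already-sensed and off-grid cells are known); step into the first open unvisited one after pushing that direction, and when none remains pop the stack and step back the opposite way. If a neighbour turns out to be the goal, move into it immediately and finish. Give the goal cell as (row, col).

>>> maze.sense dir=west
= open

>>> stack.push x=west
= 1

>>> maze.move dir=west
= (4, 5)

>>> maze.sense dir=west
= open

>>> stack.push x=west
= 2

>>> maze.move dir=west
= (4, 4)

>>> maze.sense dir=west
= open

>>> stack.push x=west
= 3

>>> maze.move dir=west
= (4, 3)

>>> maze.sense dir=west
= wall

>>> maze.sense dir=north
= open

>>> stack.push x=north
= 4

>>> maze.move dir=north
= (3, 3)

>>> maze.sense dir=west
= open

>>> stack.push x=west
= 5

>>> maze.move dir=west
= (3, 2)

>>> maze.sense dir=west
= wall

>>> maze.sense dir=north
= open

>>> stack.push x=north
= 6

>>> maze.move dir=north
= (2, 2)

>>> maze.sense dir=west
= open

>>> stack.push x=west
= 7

>>> maze.move dir=west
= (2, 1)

>>> maze.sense dir=west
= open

>>> stack.push x=west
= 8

>>> maze.move dir=west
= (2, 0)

>>> maze.sense dir=south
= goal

>>> maze.move dir=south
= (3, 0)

Answer: (3, 0)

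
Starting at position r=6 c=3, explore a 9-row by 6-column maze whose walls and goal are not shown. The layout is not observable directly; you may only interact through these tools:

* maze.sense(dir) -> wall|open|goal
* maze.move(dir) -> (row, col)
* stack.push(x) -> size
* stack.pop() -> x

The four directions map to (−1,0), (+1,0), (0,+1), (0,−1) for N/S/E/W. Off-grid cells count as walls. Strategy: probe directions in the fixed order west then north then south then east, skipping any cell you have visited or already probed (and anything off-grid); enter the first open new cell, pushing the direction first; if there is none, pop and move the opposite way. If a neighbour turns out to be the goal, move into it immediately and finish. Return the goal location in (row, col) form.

→ maze.sense(dir='west')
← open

→ stack.push(x='west')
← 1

→ maze.move(dir='west')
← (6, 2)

→ maze.sense(dir='west')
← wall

→ maze.sense(dir='north')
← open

→ stack.push(x='north')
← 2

→ maze.move(dir='north')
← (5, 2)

→ maze.sense(dir='west')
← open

→ stack.push(x='west')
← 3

→ maze.move(dir='west')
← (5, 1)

→ maze.sense(dir='west')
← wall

→ maze.sense(dir='north')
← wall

→ stack.pop()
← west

→ maze.move(dir='east')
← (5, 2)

→ maze.sense(dir='north')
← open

→ stack.push(x='north')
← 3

→ maze.move(dir='north')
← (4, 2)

→ maze.sense(dir='north')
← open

→ stack.push(x='north')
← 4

→ maze.move(dir='north')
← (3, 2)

→ maze.sense(dir='west')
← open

→ stack.push(x='west')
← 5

→ maze.move(dir='west')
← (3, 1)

→ maze.sense(dir='west')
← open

→ stack.push(x='west')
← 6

→ maze.move(dir='west')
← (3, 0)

→ maze.sense(dir='north')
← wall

→ maze.sense(dir='south')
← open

→ stack.push(x='south')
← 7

→ maze.move(dir='south')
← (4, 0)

→ stack.pop()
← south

→ maze.move(dir='north')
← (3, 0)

→ stack.pop()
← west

→ maze.move(dir='east')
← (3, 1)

→ maze.sense(dir='north')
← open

→ stack.push(x='north')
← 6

→ maze.move(dir='north')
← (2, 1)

→ maze.sense(dir='north')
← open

→ stack.push(x='north')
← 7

→ maze.move(dir='north')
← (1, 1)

→ maze.sense(dir='west')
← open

→ stack.push(x='west')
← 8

→ maze.move(dir='west')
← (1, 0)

→ maze.sense(dir='north')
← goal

→ maze.move(dir='north')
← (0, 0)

Answer: (0, 0)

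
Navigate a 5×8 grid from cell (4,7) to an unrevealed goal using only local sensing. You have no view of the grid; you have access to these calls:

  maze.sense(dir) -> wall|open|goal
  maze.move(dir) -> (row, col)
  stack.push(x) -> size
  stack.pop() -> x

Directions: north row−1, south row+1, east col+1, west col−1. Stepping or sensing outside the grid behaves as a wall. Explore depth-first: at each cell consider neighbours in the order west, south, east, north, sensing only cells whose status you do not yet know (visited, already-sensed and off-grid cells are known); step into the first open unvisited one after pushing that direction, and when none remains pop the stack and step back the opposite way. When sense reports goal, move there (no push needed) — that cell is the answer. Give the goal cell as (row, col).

% maze.sense(dir='west') == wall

% maze.sense(dir='north') == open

% stack.push(x='north') == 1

% maze.move(dir='north') == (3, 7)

% maze.sense(dir='west') == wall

% maze.sense(dir='north') == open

% stack.push(x='north') == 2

% maze.move(dir='north') == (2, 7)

% maze.sense(dir='west') == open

% stack.push(x='west') == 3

% maze.move(dir='west') == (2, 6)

% maze.sense(dir='west') == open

% stack.push(x='west') == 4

% maze.move(dir='west') == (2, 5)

% maze.sense(dir='west') == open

% stack.push(x='west') == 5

% maze.move(dir='west') == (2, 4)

% maze.sense(dir='west') == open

% stack.push(x='west') == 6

% maze.move(dir='west') == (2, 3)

% maze.sense(dir='west') == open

% stack.push(x='west') == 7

% maze.move(dir='west') == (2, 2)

% maze.sense(dir='west') == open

% stack.push(x='west') == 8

% maze.move(dir='west') == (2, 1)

% maze.sense(dir='west') == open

% stack.push(x='west') == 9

% maze.move(dir='west') == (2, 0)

% maze.sense(dir='south') == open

% stack.push(x='south') == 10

% maze.move(dir='south') == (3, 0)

% maze.sense(dir='south') == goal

% maze.move(dir='south') == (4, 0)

Answer: (4, 0)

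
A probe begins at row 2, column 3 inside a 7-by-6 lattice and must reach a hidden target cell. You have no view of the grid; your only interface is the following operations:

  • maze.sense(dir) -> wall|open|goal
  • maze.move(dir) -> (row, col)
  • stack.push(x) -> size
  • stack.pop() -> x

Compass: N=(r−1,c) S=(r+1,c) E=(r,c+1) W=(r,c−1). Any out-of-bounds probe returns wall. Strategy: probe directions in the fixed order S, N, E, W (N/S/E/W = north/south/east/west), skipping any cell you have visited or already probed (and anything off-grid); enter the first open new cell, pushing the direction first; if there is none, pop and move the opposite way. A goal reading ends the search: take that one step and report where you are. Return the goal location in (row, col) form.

~$ maze.sense dir: south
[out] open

~$ stack.push x: south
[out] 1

~$ maze.move dir: south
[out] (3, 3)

~$ maze.sense dir: south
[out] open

~$ stack.push x: south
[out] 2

~$ maze.move dir: south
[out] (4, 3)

~$ maze.sense dir: south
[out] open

~$ stack.push x: south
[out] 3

~$ maze.move dir: south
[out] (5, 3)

~$ maze.sense dir: south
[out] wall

~$ maze.sense dir: east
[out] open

~$ stack.push x: east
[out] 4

~$ maze.move dir: east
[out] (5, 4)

~$ maze.sense dir: south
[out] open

~$ stack.push x: south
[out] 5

~$ maze.move dir: south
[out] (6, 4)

~$ maze.sense dir: east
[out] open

~$ stack.push x: east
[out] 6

~$ maze.move dir: east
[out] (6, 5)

~$ maze.sense dir: north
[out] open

~$ stack.push x: north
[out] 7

~$ maze.move dir: north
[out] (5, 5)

~$ maze.sense dir: north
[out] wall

~$ stack.pop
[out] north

~$ maze.move dir: south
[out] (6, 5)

~$ stack.pop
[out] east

~$ maze.move dir: west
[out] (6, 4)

~$ stack.pop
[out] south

~$ maze.move dir: north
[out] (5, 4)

~$ maze.sense dir: north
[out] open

~$ stack.push x: north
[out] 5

~$ maze.move dir: north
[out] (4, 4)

~$ maze.sense dir: north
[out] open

~$ stack.push x: north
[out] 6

~$ maze.move dir: north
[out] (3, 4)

~$ maze.sense dir: north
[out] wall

~$ maze.sense dir: east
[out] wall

~$ stack.pop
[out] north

~$ maze.move dir: south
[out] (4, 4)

~$ stack.pop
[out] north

~$ maze.move dir: south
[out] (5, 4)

~$ stack.pop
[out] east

~$ maze.move dir: west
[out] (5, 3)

~$ maze.sense dir: west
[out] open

~$ stack.push x: west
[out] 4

~$ maze.move dir: west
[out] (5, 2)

~$ maze.sense dir: south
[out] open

~$ stack.push x: south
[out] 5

~$ maze.move dir: south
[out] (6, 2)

~$ maze.sense dir: west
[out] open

~$ stack.push x: west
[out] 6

~$ maze.move dir: west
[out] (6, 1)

~$ maze.sense dir: north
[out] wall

~$ maze.sense dir: west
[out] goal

~$ maze.move dir: west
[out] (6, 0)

Answer: (6, 0)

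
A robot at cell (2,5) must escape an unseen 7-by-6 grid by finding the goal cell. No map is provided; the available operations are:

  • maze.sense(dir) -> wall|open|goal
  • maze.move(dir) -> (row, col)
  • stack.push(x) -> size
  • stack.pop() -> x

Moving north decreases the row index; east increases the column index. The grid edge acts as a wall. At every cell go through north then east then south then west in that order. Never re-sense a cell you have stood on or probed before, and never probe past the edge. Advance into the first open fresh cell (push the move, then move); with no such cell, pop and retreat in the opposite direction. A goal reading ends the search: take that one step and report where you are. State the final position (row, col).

>> maze.sense(dir='north')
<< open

>> stack.push(x='north')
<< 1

>> maze.move(dir='north')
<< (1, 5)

>> maze.sense(dir='north')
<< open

>> stack.push(x='north')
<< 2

>> maze.move(dir='north')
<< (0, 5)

>> maze.sense(dir='west')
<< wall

>> stack.pop()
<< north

>> maze.move(dir='south')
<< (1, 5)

>> maze.sense(dir='west')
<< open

>> stack.push(x='west')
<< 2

>> maze.move(dir='west')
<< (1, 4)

>> maze.sense(dir='south')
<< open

>> stack.push(x='south')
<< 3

>> maze.move(dir='south')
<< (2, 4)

>> maze.sense(dir='south')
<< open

>> stack.push(x='south')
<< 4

>> maze.move(dir='south')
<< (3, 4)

>> maze.sense(dir='east')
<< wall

>> maze.sense(dir='south')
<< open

>> stack.push(x='south')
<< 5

>> maze.move(dir='south')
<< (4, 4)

>> maze.sense(dir='east')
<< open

>> stack.push(x='east')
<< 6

>> maze.move(dir='east')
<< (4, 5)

>> maze.sense(dir='south')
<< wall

>> stack.pop()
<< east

>> maze.move(dir='west')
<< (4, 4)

>> maze.sense(dir='south')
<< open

>> stack.push(x='south')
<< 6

>> maze.move(dir='south')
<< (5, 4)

>> maze.sense(dir='south')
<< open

>> stack.push(x='south')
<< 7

>> maze.move(dir='south')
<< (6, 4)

>> maze.sense(dir='east')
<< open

>> stack.push(x='east')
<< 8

>> maze.move(dir='east')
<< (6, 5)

>> stack.pop()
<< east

>> maze.move(dir='west')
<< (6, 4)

>> maze.sense(dir='west')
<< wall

>> stack.pop()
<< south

>> maze.move(dir='north')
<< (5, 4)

>> maze.sense(dir='west')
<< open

>> stack.push(x='west')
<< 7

>> maze.move(dir='west')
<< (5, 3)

>> maze.sense(dir='north')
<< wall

>> maze.sense(dir='west')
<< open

>> stack.push(x='west')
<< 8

>> maze.move(dir='west')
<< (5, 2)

>> maze.sense(dir='north')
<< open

>> stack.push(x='north')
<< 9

>> maze.move(dir='north')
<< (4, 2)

>> maze.sense(dir='north')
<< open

>> stack.push(x='north')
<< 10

>> maze.move(dir='north')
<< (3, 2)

>> maze.sense(dir='north')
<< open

>> stack.push(x='north')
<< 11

>> maze.move(dir='north')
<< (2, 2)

>> maze.sense(dir='north')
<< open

>> stack.push(x='north')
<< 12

>> maze.move(dir='north')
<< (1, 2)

>> maze.sense(dir='north')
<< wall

>> maze.sense(dir='east')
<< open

>> stack.push(x='east')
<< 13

>> maze.move(dir='east')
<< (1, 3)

>> maze.sense(dir='north')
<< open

>> stack.push(x='north')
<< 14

>> maze.move(dir='north')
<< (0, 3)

>> stack.pop()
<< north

>> maze.move(dir='south')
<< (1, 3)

>> maze.sense(dir='south')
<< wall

>> stack.pop()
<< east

>> maze.move(dir='west')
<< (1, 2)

>> maze.sense(dir='west')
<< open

>> stack.push(x='west')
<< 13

>> maze.move(dir='west')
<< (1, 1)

>> maze.sense(dir='north')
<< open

>> stack.push(x='north')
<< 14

>> maze.move(dir='north')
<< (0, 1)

>> maze.sense(dir='west')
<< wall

>> stack.pop()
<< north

>> maze.move(dir='south')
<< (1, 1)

>> maze.sense(dir='south')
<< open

>> stack.push(x='south')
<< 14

>> maze.move(dir='south')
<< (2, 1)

>> maze.sense(dir='south')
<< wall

>> maze.sense(dir='west')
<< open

>> stack.push(x='west')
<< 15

>> maze.move(dir='west')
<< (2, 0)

>> maze.sense(dir='north')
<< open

>> stack.push(x='north')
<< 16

>> maze.move(dir='north')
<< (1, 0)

>> stack.pop()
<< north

>> maze.move(dir='south')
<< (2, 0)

>> maze.sense(dir='south')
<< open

>> stack.push(x='south')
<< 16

>> maze.move(dir='south')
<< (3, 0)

>> maze.sense(dir='south')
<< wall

>> stack.pop()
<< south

>> maze.move(dir='north')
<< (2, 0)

>> stack.pop()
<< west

>> maze.move(dir='east')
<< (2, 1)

>> stack.pop()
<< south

>> maze.move(dir='north')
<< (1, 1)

>> stack.pop()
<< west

>> maze.move(dir='east')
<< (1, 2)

>> stack.pop()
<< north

>> maze.move(dir='south')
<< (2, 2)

>> stack.pop()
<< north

>> maze.move(dir='south')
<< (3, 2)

>> maze.sense(dir='east')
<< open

>> stack.push(x='east')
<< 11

>> maze.move(dir='east')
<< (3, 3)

>> stack.pop()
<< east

>> maze.move(dir='west')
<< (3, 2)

>> stack.pop()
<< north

>> maze.move(dir='south')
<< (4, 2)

>> maze.sense(dir='west')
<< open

>> stack.push(x='west')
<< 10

>> maze.move(dir='west')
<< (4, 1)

>> maze.sense(dir='south')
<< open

>> stack.push(x='south')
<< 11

>> maze.move(dir='south')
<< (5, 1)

>> maze.sense(dir='south')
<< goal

>> maze.move(dir='south')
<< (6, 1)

Answer: (6, 1)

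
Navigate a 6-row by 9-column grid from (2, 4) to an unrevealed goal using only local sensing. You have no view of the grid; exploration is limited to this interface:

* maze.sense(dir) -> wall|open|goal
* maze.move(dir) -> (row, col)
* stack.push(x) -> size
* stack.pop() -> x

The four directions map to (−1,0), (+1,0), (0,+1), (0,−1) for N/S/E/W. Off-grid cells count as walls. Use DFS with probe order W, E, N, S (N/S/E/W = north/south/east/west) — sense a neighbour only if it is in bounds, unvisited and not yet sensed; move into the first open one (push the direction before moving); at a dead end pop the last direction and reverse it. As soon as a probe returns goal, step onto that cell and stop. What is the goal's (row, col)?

$ maze.sense dir: west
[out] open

$ stack.push x: west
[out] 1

$ maze.move dir: west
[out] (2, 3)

$ maze.sense dir: west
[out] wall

$ maze.sense dir: north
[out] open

$ stack.push x: north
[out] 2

$ maze.move dir: north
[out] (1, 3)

$ maze.sense dir: west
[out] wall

$ maze.sense dir: east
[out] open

$ stack.push x: east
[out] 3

$ maze.move dir: east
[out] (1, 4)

$ maze.sense dir: east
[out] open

$ stack.push x: east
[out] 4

$ maze.move dir: east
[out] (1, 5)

$ maze.sense dir: east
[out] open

$ stack.push x: east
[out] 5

$ maze.move dir: east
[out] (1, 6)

$ maze.sense dir: east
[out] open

$ stack.push x: east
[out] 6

$ maze.move dir: east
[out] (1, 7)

$ maze.sense dir: east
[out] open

$ stack.push x: east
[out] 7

$ maze.move dir: east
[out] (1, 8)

$ maze.sense dir: north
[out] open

$ stack.push x: north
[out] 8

$ maze.move dir: north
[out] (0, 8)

$ maze.sense dir: west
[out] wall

$ stack.pop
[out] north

$ maze.move dir: south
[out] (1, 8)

$ maze.sense dir: south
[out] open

$ stack.push x: south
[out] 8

$ maze.move dir: south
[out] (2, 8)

$ maze.sense dir: west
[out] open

$ stack.push x: west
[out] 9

$ maze.move dir: west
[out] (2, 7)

$ maze.sense dir: west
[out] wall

$ maze.sense dir: south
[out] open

$ stack.push x: south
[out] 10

$ maze.move dir: south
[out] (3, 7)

$ maze.sense dir: west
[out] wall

$ maze.sense dir: east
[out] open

$ stack.push x: east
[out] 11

$ maze.move dir: east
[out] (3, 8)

$ maze.sense dir: south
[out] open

$ stack.push x: south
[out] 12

$ maze.move dir: south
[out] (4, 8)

$ maze.sense dir: west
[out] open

$ stack.push x: west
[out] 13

$ maze.move dir: west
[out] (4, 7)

$ maze.sense dir: west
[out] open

$ stack.push x: west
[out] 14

$ maze.move dir: west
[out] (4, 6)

$ maze.sense dir: west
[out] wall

$ maze.sense dir: south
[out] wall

$ stack.pop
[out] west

$ maze.move dir: east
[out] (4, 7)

$ maze.sense dir: south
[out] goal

$ maze.move dir: south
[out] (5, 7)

Answer: (5, 7)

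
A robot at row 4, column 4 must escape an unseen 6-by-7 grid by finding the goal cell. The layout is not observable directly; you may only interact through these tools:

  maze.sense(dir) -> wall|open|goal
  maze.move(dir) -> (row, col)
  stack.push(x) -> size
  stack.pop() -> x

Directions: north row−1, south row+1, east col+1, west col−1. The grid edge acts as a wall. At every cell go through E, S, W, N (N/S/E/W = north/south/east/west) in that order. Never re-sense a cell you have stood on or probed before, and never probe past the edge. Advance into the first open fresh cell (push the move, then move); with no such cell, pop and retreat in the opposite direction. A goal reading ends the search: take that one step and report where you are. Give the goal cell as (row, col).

I call sense with dir=east, — result: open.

I try push with x=east, — result: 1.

Calling move with dir=east, and see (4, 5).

I call sense with dir=east, — result: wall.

I try sense with dir=south, and observe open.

Then push with x=south, and observe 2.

Invoking move with dir=south, yielding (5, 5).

Calling sense with dir=east, and observe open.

Then push with x=east, and observe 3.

Next I call move with dir=east, yielding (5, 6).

I try pop(), and observe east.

Then move with dir=west, and get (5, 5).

I call sense with dir=west, giving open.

I try push with x=west, which returns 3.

I invoke move with dir=west, : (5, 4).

Using sense with dir=west, → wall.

Now I run pop(), and observe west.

I run move with dir=east, → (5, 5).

Invoking pop(), — result: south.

I run move with dir=north, and see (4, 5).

I run sense with dir=north, and observe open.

Now I run push with x=north, : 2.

Invoking move with dir=north, and observe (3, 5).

Now I run sense with dir=east, yielding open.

I use push with x=east, — result: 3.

Using move with dir=east, and see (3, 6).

Next I call sense with dir=north, yielding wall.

Invoking pop(), giving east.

Invoking move with dir=west, yielding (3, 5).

I use sense with dir=west, giving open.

Next I call push with x=west, and observe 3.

I run move with dir=west, which returns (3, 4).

Then sense with dir=west, giving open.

Next I call push with x=west, → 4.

Calling move with dir=west, yielding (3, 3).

Now I run sense with dir=south, yielding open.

I run push with x=south, and see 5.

I use move with dir=south, yielding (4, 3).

Next I call sense with dir=west, and see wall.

I run pop, → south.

I invoke move with dir=north, — result: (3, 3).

I invoke sense with dir=west, which returns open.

Next I call push with x=west, : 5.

I run move with dir=west, — result: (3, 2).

Now I run sense with dir=west, which returns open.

I use push with x=west, → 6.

Then move with dir=west, yielding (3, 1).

I call sense with dir=south, and get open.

I invoke push with x=south, giving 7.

I run move with dir=south, — result: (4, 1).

Using sense with dir=south, giving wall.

Using sense with dir=west, : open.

Using push with x=west, → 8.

Now I run move with dir=west, and get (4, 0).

I invoke sense with dir=south, and get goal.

Then move with dir=south, yielding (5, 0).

Answer: (5, 0)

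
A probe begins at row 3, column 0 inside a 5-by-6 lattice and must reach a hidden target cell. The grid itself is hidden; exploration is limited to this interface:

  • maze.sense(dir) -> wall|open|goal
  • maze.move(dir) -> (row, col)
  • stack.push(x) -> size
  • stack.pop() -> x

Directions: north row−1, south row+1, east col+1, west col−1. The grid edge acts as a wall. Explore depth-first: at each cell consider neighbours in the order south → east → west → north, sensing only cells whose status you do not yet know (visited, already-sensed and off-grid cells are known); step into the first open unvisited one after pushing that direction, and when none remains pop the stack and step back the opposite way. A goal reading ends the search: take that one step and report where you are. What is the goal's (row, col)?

·→ maze.sense(dir: south)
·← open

·→ stack.push(x: south)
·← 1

·→ maze.move(dir: south)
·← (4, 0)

·→ maze.sense(dir: east)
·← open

·→ stack.push(x: east)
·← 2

·→ maze.move(dir: east)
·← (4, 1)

·→ maze.sense(dir: east)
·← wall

·→ maze.sense(dir: north)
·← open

·→ stack.push(x: north)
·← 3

·→ maze.move(dir: north)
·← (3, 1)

·→ maze.sense(dir: east)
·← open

·→ stack.push(x: east)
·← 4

·→ maze.move(dir: east)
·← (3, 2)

·→ maze.sense(dir: east)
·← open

·→ stack.push(x: east)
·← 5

·→ maze.move(dir: east)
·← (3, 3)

·→ maze.sense(dir: south)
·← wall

·→ maze.sense(dir: east)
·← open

·→ stack.push(x: east)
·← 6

·→ maze.move(dir: east)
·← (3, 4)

·→ maze.sense(dir: south)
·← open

·→ stack.push(x: south)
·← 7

·→ maze.move(dir: south)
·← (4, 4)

·→ maze.sense(dir: east)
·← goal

·→ maze.move(dir: east)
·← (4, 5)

Answer: (4, 5)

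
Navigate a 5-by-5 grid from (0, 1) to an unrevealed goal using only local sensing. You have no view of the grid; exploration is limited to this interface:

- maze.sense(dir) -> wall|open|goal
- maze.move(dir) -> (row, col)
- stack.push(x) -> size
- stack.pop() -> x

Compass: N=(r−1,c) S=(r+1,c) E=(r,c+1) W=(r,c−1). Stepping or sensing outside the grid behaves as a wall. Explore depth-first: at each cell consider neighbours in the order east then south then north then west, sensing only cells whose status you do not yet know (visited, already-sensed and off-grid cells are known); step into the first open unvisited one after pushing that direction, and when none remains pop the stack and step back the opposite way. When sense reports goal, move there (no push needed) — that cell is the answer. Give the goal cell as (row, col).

Action: maze.sense[dir='east']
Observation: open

Action: stack.push[x='east']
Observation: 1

Action: maze.move[dir='east']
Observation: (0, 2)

Action: maze.sense[dir='east']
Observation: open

Action: stack.push[x='east']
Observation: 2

Action: maze.move[dir='east']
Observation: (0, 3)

Action: maze.sense[dir='east']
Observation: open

Action: stack.push[x='east']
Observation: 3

Action: maze.move[dir='east']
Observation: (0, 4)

Action: maze.sense[dir='south']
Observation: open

Action: stack.push[x='south']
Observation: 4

Action: maze.move[dir='south']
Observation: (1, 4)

Action: maze.sense[dir='south']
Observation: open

Action: stack.push[x='south']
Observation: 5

Action: maze.move[dir='south']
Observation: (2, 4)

Action: maze.sense[dir='south']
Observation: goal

Action: maze.move[dir='south']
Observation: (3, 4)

Answer: (3, 4)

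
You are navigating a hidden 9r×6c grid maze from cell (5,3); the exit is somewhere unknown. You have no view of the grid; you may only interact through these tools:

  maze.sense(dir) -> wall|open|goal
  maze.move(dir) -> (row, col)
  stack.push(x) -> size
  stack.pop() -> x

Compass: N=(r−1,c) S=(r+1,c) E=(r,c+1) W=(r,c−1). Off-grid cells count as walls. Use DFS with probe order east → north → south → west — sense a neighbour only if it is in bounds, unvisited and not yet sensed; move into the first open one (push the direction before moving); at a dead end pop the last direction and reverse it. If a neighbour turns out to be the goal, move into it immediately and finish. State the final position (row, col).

→ maze.sense(dir: east)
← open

→ stack.push(x: east)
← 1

→ maze.move(dir: east)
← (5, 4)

→ maze.sense(dir: east)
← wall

→ maze.sense(dir: north)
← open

→ stack.push(x: north)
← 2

→ maze.move(dir: north)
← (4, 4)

→ maze.sense(dir: east)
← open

→ stack.push(x: east)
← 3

→ maze.move(dir: east)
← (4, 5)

→ maze.sense(dir: north)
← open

→ stack.push(x: north)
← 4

→ maze.move(dir: north)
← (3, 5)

→ maze.sense(dir: north)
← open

→ stack.push(x: north)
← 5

→ maze.move(dir: north)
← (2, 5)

→ maze.sense(dir: north)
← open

→ stack.push(x: north)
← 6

→ maze.move(dir: north)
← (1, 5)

→ maze.sense(dir: north)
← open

→ stack.push(x: north)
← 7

→ maze.move(dir: north)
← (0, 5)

→ maze.sense(dir: west)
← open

→ stack.push(x: west)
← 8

→ maze.move(dir: west)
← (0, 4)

→ maze.sense(dir: south)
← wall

→ maze.sense(dir: west)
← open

→ stack.push(x: west)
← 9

→ maze.move(dir: west)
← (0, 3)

→ maze.sense(dir: south)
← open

→ stack.push(x: south)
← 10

→ maze.move(dir: south)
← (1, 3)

→ maze.sense(dir: south)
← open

→ stack.push(x: south)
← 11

→ maze.move(dir: south)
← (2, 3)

→ maze.sense(dir: east)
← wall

→ maze.sense(dir: south)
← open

→ stack.push(x: south)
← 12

→ maze.move(dir: south)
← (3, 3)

→ maze.sense(dir: east)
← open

→ stack.push(x: east)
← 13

→ maze.move(dir: east)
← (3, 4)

→ stack.pop()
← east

→ maze.move(dir: west)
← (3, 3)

→ maze.sense(dir: south)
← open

→ stack.push(x: south)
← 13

→ maze.move(dir: south)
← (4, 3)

→ maze.sense(dir: west)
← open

→ stack.push(x: west)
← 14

→ maze.move(dir: west)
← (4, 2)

→ maze.sense(dir: north)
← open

→ stack.push(x: north)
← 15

→ maze.move(dir: north)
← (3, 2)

→ maze.sense(dir: north)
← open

→ stack.push(x: north)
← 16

→ maze.move(dir: north)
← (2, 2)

→ maze.sense(dir: north)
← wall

→ maze.sense(dir: west)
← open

→ stack.push(x: west)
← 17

→ maze.move(dir: west)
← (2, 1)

→ maze.sense(dir: north)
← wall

→ maze.sense(dir: south)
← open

→ stack.push(x: south)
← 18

→ maze.move(dir: south)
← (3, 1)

→ maze.sense(dir: south)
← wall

→ maze.sense(dir: west)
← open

→ stack.push(x: west)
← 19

→ maze.move(dir: west)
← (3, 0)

→ maze.sense(dir: north)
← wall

→ maze.sense(dir: south)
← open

→ stack.push(x: south)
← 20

→ maze.move(dir: south)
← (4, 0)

→ maze.sense(dir: south)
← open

→ stack.push(x: south)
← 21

→ maze.move(dir: south)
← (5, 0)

→ maze.sense(dir: east)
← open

→ stack.push(x: east)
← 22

→ maze.move(dir: east)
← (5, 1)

→ maze.sense(dir: east)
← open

→ stack.push(x: east)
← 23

→ maze.move(dir: east)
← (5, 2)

→ maze.sense(dir: south)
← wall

→ stack.pop()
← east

→ maze.move(dir: west)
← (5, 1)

→ maze.sense(dir: south)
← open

→ stack.push(x: south)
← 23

→ maze.move(dir: south)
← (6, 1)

→ maze.sense(dir: south)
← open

→ stack.push(x: south)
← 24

→ maze.move(dir: south)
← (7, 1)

→ maze.sense(dir: east)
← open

→ stack.push(x: east)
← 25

→ maze.move(dir: east)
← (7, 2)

→ maze.sense(dir: east)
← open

→ stack.push(x: east)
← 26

→ maze.move(dir: east)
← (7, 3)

→ maze.sense(dir: east)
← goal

→ maze.move(dir: east)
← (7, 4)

Answer: (7, 4)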